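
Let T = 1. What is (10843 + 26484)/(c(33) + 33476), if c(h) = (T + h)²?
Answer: 37327/34632 ≈ 1.0778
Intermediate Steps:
c(h) = (1 + h)²
(10843 + 26484)/(c(33) + 33476) = (10843 + 26484)/((1 + 33)² + 33476) = 37327/(34² + 33476) = 37327/(1156 + 33476) = 37327/34632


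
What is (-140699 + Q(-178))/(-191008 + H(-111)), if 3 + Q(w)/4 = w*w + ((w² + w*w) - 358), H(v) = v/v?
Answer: -79355/63669 ≈ -1.2464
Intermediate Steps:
H(v) = 1
Q(w) = -1444 + 12*w² (Q(w) = -12 + 4*(w*w + ((w² + w*w) - 358)) = -12 + 4*(w² + ((w² + w²) - 358)) = -12 + 4*(w² + (2*w² - 358)) = -12 + 4*(w² + (-358 + 2*w²)) = -12 + 4*(-358 + 3*w²) = -12 + (-1432 + 12*w²) = -1444 + 12*w²)
(-140699 + Q(-178))/(-191008 + H(-111)) = (-140699 + (-1444 + 12*(-178)²))/(-191008 + 1) = (-140699 + (-1444 + 12*31684))/(-191007) = (-140699 + (-1444 + 380208))*(-1/191007) = (-140699 + 378764)*(-1/191007) = 238065*(-1/191007) = -79355/63669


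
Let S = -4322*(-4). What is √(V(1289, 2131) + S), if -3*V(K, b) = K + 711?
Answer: 2*√37398/3 ≈ 128.92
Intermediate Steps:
V(K, b) = -237 - K/3 (V(K, b) = -(K + 711)/3 = -(711 + K)/3 = -237 - K/3)
S = 17288
√(V(1289, 2131) + S) = √((-237 - ⅓*1289) + 17288) = √((-237 - 1289/3) + 17288) = √(-2000/3 + 17288) = √(49864/3) = 2*√37398/3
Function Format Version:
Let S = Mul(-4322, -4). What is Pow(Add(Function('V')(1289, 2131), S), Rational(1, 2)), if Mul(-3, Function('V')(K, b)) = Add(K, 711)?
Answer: Mul(Rational(2, 3), Pow(37398, Rational(1, 2))) ≈ 128.92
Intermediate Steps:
Function('V')(K, b) = Add(-237, Mul(Rational(-1, 3), K)) (Function('V')(K, b) = Mul(Rational(-1, 3), Add(K, 711)) = Mul(Rational(-1, 3), Add(711, K)) = Add(-237, Mul(Rational(-1, 3), K)))
S = 17288
Pow(Add(Function('V')(1289, 2131), S), Rational(1, 2)) = Pow(Add(Add(-237, Mul(Rational(-1, 3), 1289)), 17288), Rational(1, 2)) = Pow(Add(Add(-237, Rational(-1289, 3)), 17288), Rational(1, 2)) = Pow(Add(Rational(-2000, 3), 17288), Rational(1, 2)) = Pow(Rational(49864, 3), Rational(1, 2)) = Mul(Rational(2, 3), Pow(37398, Rational(1, 2)))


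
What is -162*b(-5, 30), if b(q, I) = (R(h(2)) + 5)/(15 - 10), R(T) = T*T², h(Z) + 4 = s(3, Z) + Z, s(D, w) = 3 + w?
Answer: -5184/5 ≈ -1036.8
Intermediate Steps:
h(Z) = -1 + 2*Z (h(Z) = -4 + ((3 + Z) + Z) = -4 + (3 + 2*Z) = -1 + 2*Z)
R(T) = T³
b(q, I) = 32/5 (b(q, I) = ((-1 + 2*2)³ + 5)/(15 - 10) = ((-1 + 4)³ + 5)/5 = (3³ + 5)*(⅕) = (27 + 5)*(⅕) = 32*(⅕) = 32/5)
-162*b(-5, 30) = -162*32/5 = -5184/5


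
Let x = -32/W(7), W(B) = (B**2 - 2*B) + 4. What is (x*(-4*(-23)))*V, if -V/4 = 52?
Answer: 47104/3 ≈ 15701.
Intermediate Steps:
W(B) = 4 + B**2 - 2*B
V = -208 (V = -4*52 = -208)
x = -32/39 (x = -32/(4 + 7**2 - 2*7) = -32/(4 + 49 - 14) = -32/39 ≈ -0.82051)
(x*(-4*(-23)))*V = -(-128)*(-23)/39*(-208) = -32/39*92*(-208) = -2944/39*(-208) = 47104/3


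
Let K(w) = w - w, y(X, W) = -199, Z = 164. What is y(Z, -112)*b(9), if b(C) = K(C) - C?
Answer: 1791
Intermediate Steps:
K(w) = 0
b(C) = -C (b(C) = 0 - C = -C)
y(Z, -112)*b(9) = -(-199)*9 = -199*(-9) = 1791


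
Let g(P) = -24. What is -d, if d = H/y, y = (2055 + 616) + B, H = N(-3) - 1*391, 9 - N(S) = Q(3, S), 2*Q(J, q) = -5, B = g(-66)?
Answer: 759/5294 ≈ 0.14337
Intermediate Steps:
B = -24
Q(J, q) = -5/2 (Q(J, q) = (½)*(-5) = -5/2)
N(S) = 23/2 (N(S) = 9 - 1*(-5/2) = 9 + 5/2 = 23/2)
H = -759/2 (H = 23/2 - 1*391 = 23/2 - 391 = -759/2 ≈ -379.50)
y = 2647 (y = (2055 + 616) - 24 = 2671 - 24 = 2647)
d = -759/5294 (d = -759/2/2647 = -759/2*1/2647 = -759/5294 ≈ -0.14337)
-d = -1*(-759/5294) = 759/5294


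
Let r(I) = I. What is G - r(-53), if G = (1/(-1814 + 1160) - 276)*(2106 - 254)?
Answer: -167130299/327 ≈ -5.1110e+5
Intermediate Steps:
G = -167147630/327 (G = (1/(-654) - 276)*1852 = (-1/654 - 276)*1852 = -180505/654*1852 = -167147630/327 ≈ -5.1116e+5)
G - r(-53) = -167147630/327 - 1*(-53) = -167147630/327 + 53 = -167130299/327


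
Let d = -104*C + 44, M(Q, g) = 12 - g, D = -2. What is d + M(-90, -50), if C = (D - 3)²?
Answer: -2494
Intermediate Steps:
C = 25 (C = (-2 - 3)² = (-5)² = 25)
d = -2556 (d = -104*25 + 44 = -2600 + 44 = -2556)
d + M(-90, -50) = -2556 + (12 - 1*(-50)) = -2556 + (12 + 50) = -2556 + 62 = -2494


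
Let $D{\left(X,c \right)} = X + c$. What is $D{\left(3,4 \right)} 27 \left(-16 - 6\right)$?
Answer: $-4158$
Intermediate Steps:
$D{\left(3,4 \right)} 27 \left(-16 - 6\right) = \left(3 + 4\right) 27 \left(-16 - 6\right) = 7 \cdot 27 \left(-16 - 6\right) = 189 \left(-22\right) = -4158$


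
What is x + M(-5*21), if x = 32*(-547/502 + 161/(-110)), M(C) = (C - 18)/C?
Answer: -7782351/96635 ≈ -80.533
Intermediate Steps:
M(C) = (-18 + C)/C
x = -1127936/13805 (x = 32*(-547*1/502 + 161*(-1/110)) = 32*(-547/502 - 161/110) = 32*(-35248/13805) = -1127936/13805 ≈ -81.705)
x + M(-5*21) = -1127936/13805 + (-18 - 5*21)/((-5*21)) = -1127936/13805 + (-18 - 105)/(-105) = -1127936/13805 - 1/105*(-123) = -1127936/13805 + 41/35 = -7782351/96635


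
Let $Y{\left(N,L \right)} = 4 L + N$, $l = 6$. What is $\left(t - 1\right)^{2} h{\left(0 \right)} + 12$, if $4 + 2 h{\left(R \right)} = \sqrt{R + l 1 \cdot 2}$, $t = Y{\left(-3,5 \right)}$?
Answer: $-500 + 256 \sqrt{3} \approx -56.595$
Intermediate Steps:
$Y{\left(N,L \right)} = N + 4 L$
$t = 17$ ($t = -3 + 4 \cdot 5 = -3 + 20 = 17$)
$h{\left(R \right)} = -2 + \frac{\sqrt{12 + R}}{2}$ ($h{\left(R \right)} = -2 + \frac{\sqrt{R + 6 \cdot 1 \cdot 2}}{2} = -2 + \frac{\sqrt{R + 6 \cdot 2}}{2} = -2 + \frac{\sqrt{R + 12}}{2} = -2 + \frac{\sqrt{12 + R}}{2}$)
$\left(t - 1\right)^{2} h{\left(0 \right)} + 12 = \left(17 - 1\right)^{2} \left(-2 + \frac{\sqrt{12 + 0}}{2}\right) + 12 = 16^{2} \left(-2 + \frac{\sqrt{12}}{2}\right) + 12 = 256 \left(-2 + \frac{2 \sqrt{3}}{2}\right) + 12 = 256 \left(-2 + \sqrt{3}\right) + 12 = \left(-512 + 256 \sqrt{3}\right) + 12 = -500 + 256 \sqrt{3}$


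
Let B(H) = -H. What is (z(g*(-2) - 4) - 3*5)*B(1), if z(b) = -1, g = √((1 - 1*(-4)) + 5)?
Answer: 16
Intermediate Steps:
g = √10 (g = √((1 + 4) + 5) = √(5 + 5) = √10 ≈ 3.1623)
(z(g*(-2) - 4) - 3*5)*B(1) = (-1 - 3*5)*(-1*1) = (-1 - 15)*(-1) = -16*(-1) = 16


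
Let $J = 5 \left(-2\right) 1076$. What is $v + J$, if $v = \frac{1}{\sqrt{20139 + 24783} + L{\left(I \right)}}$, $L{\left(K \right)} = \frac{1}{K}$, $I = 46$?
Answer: $- \frac{1022791272806}{95054951} + \frac{2116 \sqrt{44922}}{95054951} \approx -10760.0$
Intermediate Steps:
$v = \frac{1}{\frac{1}{46} + \sqrt{44922}}$ ($v = \frac{1}{\sqrt{20139 + 24783} + \frac{1}{46}} = \frac{1}{\sqrt{44922} + \frac{1}{46}} = \frac{1}{\frac{1}{46} + \sqrt{44922}} \approx 0.0047176$)
$J = -10760$ ($J = \left(-10\right) 1076 = -10760$)
$v + J = \left(- \frac{46}{95054951} + \frac{2116 \sqrt{44922}}{95054951}\right) - 10760 = - \frac{1022791272806}{95054951} + \frac{2116 \sqrt{44922}}{95054951}$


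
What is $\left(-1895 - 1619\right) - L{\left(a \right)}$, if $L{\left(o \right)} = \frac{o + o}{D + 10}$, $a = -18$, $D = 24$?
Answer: $- \frac{59720}{17} \approx -3512.9$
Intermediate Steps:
$L{\left(o \right)} = \frac{o}{17}$ ($L{\left(o \right)} = \frac{o + o}{24 + 10} = \frac{2 o}{34} = 2 o \frac{1}{34} = \frac{o}{17}$)
$\left(-1895 - 1619\right) - L{\left(a \right)} = \left(-1895 - 1619\right) - \frac{1}{17} \left(-18\right) = -3514 - - \frac{18}{17} = -3514 + \frac{18}{17} = - \frac{59720}{17}$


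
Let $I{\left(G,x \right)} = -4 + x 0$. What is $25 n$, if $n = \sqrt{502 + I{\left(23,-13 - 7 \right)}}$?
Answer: $25 \sqrt{498} \approx 557.9$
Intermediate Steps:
$I{\left(G,x \right)} = -4$ ($I{\left(G,x \right)} = -4 + 0 = -4$)
$n = \sqrt{498}$ ($n = \sqrt{502 - 4} = \sqrt{498} \approx 22.316$)
$25 n = 25 \sqrt{498}$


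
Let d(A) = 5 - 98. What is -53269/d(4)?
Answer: 53269/93 ≈ 572.79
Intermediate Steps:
d(A) = -93
-53269/d(4) = -53269/(-93) = -53269*(-1/93) = 53269/93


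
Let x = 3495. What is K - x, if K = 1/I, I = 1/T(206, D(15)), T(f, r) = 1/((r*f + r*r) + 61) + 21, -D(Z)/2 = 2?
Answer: -2595079/747 ≈ -3474.0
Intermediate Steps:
D(Z) = -4 (D(Z) = -2*2 = -4)
T(f, r) = 21 + 1/(61 + r² + f*r) (T(f, r) = 1/((f*r + r²) + 61) + 21 = 1/((r² + f*r) + 61) + 21 = 1/(61 + r² + f*r) + 21 = 21 + 1/(61 + r² + f*r))
I = 747/15686 (I = 1/((1282 + 21*(-4)² + 21*206*(-4))/(61 + (-4)² + 206*(-4))) = 1/((1282 + 21*16 - 17304)/(61 + 16 - 824)) = 1/((1282 + 336 - 17304)/(-747)) = 1/(-1/747*(-15686)) = 1/(15686/747) = 747/15686 ≈ 0.047622)
K = 15686/747 (K = 1/(747/15686) = 15686/747 ≈ 20.999)
K - x = 15686/747 - 1*3495 = 15686/747 - 3495 = -2595079/747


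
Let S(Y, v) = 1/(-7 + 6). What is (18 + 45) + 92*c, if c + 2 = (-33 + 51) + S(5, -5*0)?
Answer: 1443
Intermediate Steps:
S(Y, v) = -1 (S(Y, v) = 1/(-1) = -1)
c = 15 (c = -2 + ((-33 + 51) - 1) = -2 + (18 - 1) = -2 + 17 = 15)
(18 + 45) + 92*c = (18 + 45) + 92*15 = 63 + 1380 = 1443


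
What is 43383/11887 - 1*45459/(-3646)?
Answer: 698545551/43340002 ≈ 16.118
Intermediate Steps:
43383/11887 - 1*45459/(-3646) = 43383*(1/11887) - 45459*(-1/3646) = 43383/11887 + 45459/3646 = 698545551/43340002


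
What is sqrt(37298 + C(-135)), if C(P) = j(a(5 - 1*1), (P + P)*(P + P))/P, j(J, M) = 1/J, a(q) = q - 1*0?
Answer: sqrt(302113785)/90 ≈ 193.13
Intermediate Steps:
a(q) = q (a(q) = q + 0 = q)
C(P) = 1/(4*P) (C(P) = 1/((5 - 1*1)*P) = 1/((5 - 1)*P) = 1/(4*P))
sqrt(37298 + C(-135)) = sqrt(37298 + (1/4)/(-135)) = sqrt(37298 + (1/4)*(-1/135)) = sqrt(37298 - 1/540) = sqrt(20140919/540) = sqrt(302113785)/90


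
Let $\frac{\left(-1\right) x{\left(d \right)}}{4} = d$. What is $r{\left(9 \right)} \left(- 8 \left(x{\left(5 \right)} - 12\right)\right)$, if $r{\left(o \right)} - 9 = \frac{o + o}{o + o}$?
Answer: $2560$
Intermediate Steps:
$x{\left(d \right)} = - 4 d$
$r{\left(o \right)} = 10$ ($r{\left(o \right)} = 9 + \frac{o + o}{o + o} = 9 + \frac{2 o}{2 o} = 9 + 2 o \frac{1}{2 o} = 9 + 1 = 10$)
$r{\left(9 \right)} \left(- 8 \left(x{\left(5 \right)} - 12\right)\right) = 10 \left(- 8 \left(\left(-4\right) 5 - 12\right)\right) = 10 \left(- 8 \left(-20 - 12\right)\right) = 10 \left(\left(-8\right) \left(-32\right)\right) = 10 \cdot 256 = 2560$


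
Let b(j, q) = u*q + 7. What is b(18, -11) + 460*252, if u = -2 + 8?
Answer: 115861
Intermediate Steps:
u = 6
b(j, q) = 7 + 6*q (b(j, q) = 6*q + 7 = 7 + 6*q)
b(18, -11) + 460*252 = (7 + 6*(-11)) + 460*252 = (7 - 66) + 115920 = -59 + 115920 = 115861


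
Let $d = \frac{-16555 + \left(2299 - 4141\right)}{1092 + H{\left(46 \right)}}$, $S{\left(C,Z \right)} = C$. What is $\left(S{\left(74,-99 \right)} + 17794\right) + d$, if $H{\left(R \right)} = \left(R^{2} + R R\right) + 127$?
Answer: $\frac{97380071}{5451} \approx 17865.0$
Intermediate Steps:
$H{\left(R \right)} = 127 + 2 R^{2}$ ($H{\left(R \right)} = \left(R^{2} + R^{2}\right) + 127 = 2 R^{2} + 127 = 127 + 2 R^{2}$)
$d = - \frac{18397}{5451}$ ($d = \frac{-16555 + \left(2299 - 4141\right)}{1092 + \left(127 + 2 \cdot 46^{2}\right)} = \frac{-16555 - 1842}{1092 + \left(127 + 2 \cdot 2116\right)} = - \frac{18397}{1092 + \left(127 + 4232\right)} = - \frac{18397}{1092 + 4359} = - \frac{18397}{5451} \approx -3.375$)
$\left(S{\left(74,-99 \right)} + 17794\right) + d = \left(74 + 17794\right) - \frac{18397}{5451} = 17868 - \frac{18397}{5451} = \frac{97380071}{5451}$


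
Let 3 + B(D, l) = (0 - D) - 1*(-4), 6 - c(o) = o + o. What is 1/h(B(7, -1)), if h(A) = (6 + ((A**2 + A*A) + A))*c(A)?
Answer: 1/1296 ≈ 0.00077160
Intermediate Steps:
c(o) = 6 - 2*o (c(o) = 6 - (o + o) = 6 - 2*o)
B(D, l) = 1 - D (B(D, l) = -3 + ((0 - D) - 1*(-4)) = -3 + (-D + 4) = -3 + (4 - D) = 1 - D)
h(A) = (6 - 2*A)*(6 + A + 2*A**2) (h(A) = (6 + ((A**2 + A*A) + A))*(6 - 2*A) = (6 + ((A**2 + A**2) + A))*(6 - 2*A) = (6 + (2*A**2 + A))*(6 - 2*A) = (6 + (A + 2*A**2))*(6 - 2*A) = (6 + A + 2*A**2)*(6 - 2*A) = (6 - 2*A)*(6 + A + 2*A**2))
1/h(B(7, -1)) = 1/(-2*(-3 + (1 - 1*7))*(6 + (1 - 1*7) + 2*(1 - 1*7)**2)) = 1/(-2*(-3 + (1 - 7))*(6 + (1 - 7) + 2*(1 - 7)**2)) = 1/(-2*(-3 - 6)*(6 - 6 + 2*(-6)**2)) = 1/(-2*(-9)*(6 - 6 + 2*36)) = 1/(-2*(-9)*(6 - 6 + 72)) = 1/(-2*(-9)*72) = 1/1296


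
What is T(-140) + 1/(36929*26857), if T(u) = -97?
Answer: -96204808840/991802153 ≈ -97.000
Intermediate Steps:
T(-140) + 1/(36929*26857) = -97 + 1/(36929*26857) = -97 + (1/36929)*(1/26857) = -97 + 1/991802153 = -96204808840/991802153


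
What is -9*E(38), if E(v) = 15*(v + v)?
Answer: -10260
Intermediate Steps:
E(v) = 30*v (E(v) = 15*(2*v) = 30*v)
-9*E(38) = -270*38 = -9*1140 = -10260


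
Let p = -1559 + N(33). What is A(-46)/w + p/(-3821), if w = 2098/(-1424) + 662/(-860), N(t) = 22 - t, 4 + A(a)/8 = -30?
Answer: 159636973430/1312020591 ≈ 121.67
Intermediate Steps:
A(a) = -272 (A(a) = -32 + 8*(-30) = -32 - 240 = -272)
w = -343371/153080 (w = 2098*(-1/1424) + 662*(-1/860) = -1049/712 - 331/430 = -343371/153080 ≈ -2.2431)
p = -1570 (p = -1559 + (22 - 1*33) = -1559 + (22 - 33) = -1559 - 11 = -1570)
A(-46)/w + p/(-3821) = -272/(-343371/153080) - 1570/(-3821) = -272*(-153080/343371) - 1570*(-1/3821) = 41637760/343371 + 1570/3821 = 159636973430/1312020591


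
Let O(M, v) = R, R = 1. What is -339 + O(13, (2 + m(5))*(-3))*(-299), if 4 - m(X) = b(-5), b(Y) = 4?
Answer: -638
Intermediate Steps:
m(X) = 0 (m(X) = 4 - 1*4 = 4 - 4 = 0)
O(M, v) = 1
-339 + O(13, (2 + m(5))*(-3))*(-299) = -339 + 1*(-299) = -339 - 299 = -638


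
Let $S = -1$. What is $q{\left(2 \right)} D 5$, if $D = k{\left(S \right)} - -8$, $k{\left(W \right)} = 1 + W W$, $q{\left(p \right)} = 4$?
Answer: $200$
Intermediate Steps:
$k{\left(W \right)} = 1 + W^{2}$
$D = 10$ ($D = \left(1 + \left(-1\right)^{2}\right) - -8 = \left(1 + 1\right) + 8 = 2 + 8 = 10$)
$q{\left(2 \right)} D 5 = 4 \cdot 10 \cdot 5 = 40 \cdot 5 = 200$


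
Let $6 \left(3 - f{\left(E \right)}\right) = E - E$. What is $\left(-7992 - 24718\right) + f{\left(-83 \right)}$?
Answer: $-32707$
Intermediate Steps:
$f{\left(E \right)} = 3$ ($f{\left(E \right)} = 3 - \frac{E - E}{6} = 3 - 0 = 3 + 0 = 3$)
$\left(-7992 - 24718\right) + f{\left(-83 \right)} = \left(-7992 - 24718\right) + 3 = -32710 + 3 = -32707$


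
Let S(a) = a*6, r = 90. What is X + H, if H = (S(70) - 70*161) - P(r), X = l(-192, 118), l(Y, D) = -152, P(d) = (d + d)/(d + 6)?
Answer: -88031/8 ≈ -11004.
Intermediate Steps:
P(d) = 2*d/(6 + d) (P(d) = (2*d)/(6 + d) = 2*d/(6 + d))
X = -152
S(a) = 6*a
H = -86815/8 (H = (6*70 - 70*161) - 2*90/(6 + 90) = (420 - 11270) - 2*90/96 = -10850 - 2*90/96 = -10850 - 1*15/8 = -10850 - 15/8 = -86815/8 ≈ -10852.)
X + H = -152 - 86815/8 = -88031/8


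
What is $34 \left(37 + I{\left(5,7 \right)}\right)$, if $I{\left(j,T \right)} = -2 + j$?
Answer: $1360$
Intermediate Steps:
$34 \left(37 + I{\left(5,7 \right)}\right) = 34 \left(37 + \left(-2 + 5\right)\right) = 34 \left(37 + 3\right) = 34 \cdot 40 = 1360$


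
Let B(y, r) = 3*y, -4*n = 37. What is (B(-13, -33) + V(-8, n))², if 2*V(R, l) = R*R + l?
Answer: 8649/64 ≈ 135.14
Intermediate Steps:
n = -37/4 (n = -¼*37 = -37/4 ≈ -9.2500)
V(R, l) = l/2 + R²/2 (V(R, l) = (R*R + l)/2 = (R² + l)/2 = (l + R²)/2 = l/2 + R²/2)
(B(-13, -33) + V(-8, n))² = (3*(-13) + ((½)*(-37/4) + (½)*(-8)²))² = (-39 + (-37/8 + (½)*64))² = (-39 + (-37/8 + 32))² = (-39 + 219/8)² = (-93/8)² = 8649/64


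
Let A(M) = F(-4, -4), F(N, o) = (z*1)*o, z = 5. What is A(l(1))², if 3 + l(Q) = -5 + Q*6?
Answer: 400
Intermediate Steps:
l(Q) = -8 + 6*Q (l(Q) = -3 + (-5 + Q*6) = -3 + (-5 + 6*Q) = -8 + 6*Q)
F(N, o) = 5*o (F(N, o) = (5*1)*o = 5*o)
A(M) = -20 (A(M) = 5*(-4) = -20)
A(l(1))² = (-20)² = 400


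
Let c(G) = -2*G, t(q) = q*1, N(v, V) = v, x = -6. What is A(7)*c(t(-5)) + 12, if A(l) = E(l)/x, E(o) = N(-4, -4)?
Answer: 56/3 ≈ 18.667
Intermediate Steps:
t(q) = q
E(o) = -4
A(l) = ⅔ (A(l) = -4/(-6) = -4*(-⅙) = ⅔)
A(7)*c(t(-5)) + 12 = 2*(-2*(-5))/3 + 12 = (⅔)*10 + 12 = 20/3 + 12 = 56/3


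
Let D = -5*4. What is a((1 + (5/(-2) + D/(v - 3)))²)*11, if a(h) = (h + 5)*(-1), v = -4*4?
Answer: -82599/1444 ≈ -57.202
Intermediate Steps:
v = -16
D = -20
a(h) = -5 - h (a(h) = (5 + h)*(-1) = -5 - h)
a((1 + (5/(-2) + D/(v - 3)))²)*11 = (-5 - (1 + (5/(-2) - 20/(-16 - 3)))²)*11 = (-5 - (1 + (5*(-½) - 20/(-19)))²)*11 = (-5 - (1 + (-5/2 - 20*(-1/19)))²)*11 = (-5 - (1 + (-5/2 + 20/19))²)*11 = (-5 - (1 - 55/38)²)*11 = (-5 - (-17/38)²)*11 = (-5 - 1*289/1444)*11 = (-5 - 289/1444)*11 = -7509/1444*11 = -82599/1444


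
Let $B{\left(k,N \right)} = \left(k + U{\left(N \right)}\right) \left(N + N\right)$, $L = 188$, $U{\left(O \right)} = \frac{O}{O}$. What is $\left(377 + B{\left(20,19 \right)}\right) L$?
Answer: $220900$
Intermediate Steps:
$U{\left(O \right)} = 1$
$B{\left(k,N \right)} = 2 N \left(1 + k\right)$ ($B{\left(k,N \right)} = \left(k + 1\right) \left(N + N\right) = \left(1 + k\right) 2 N = 2 N \left(1 + k\right)$)
$\left(377 + B{\left(20,19 \right)}\right) L = \left(377 + 2 \cdot 19 \left(1 + 20\right)\right) 188 = \left(377 + 2 \cdot 19 \cdot 21\right) 188 = \left(377 + 798\right) 188 = 1175 \cdot 188 = 220900$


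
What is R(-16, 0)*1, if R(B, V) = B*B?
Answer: 256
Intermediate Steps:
R(B, V) = B²
R(-16, 0)*1 = (-16)²*1 = 256*1 = 256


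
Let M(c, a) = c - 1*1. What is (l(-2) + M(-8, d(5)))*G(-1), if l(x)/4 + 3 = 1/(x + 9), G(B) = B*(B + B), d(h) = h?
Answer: -286/7 ≈ -40.857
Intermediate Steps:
G(B) = 2*B**2 (G(B) = B*(2*B) = 2*B**2)
M(c, a) = -1 + c (M(c, a) = c - 1 = -1 + c)
l(x) = -12 + 4/(9 + x) (l(x) = -12 + 4/(x + 9) = -12 + 4/(9 + x))
(l(-2) + M(-8, d(5)))*G(-1) = (4*(-26 - 3*(-2))/(9 - 2) + (-1 - 8))*(2*(-1)**2) = (4*(-26 + 6)/7 - 9)*(2*1) = (4*(1/7)*(-20) - 9)*2 = (-80/7 - 9)*2 = -143/7*2 = -286/7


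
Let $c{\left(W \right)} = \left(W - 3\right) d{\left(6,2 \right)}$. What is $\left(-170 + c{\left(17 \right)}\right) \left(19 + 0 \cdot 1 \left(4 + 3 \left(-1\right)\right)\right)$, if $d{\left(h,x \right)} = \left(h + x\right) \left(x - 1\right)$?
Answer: $-1102$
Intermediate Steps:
$d{\left(h,x \right)} = \left(-1 + x\right) \left(h + x\right)$ ($d{\left(h,x \right)} = \left(h + x\right) \left(-1 + x\right) = \left(-1 + x\right) \left(h + x\right)$)
$c{\left(W \right)} = -24 + 8 W$ ($c{\left(W \right)} = \left(W - 3\right) \left(2^{2} - 6 - 2 + 6 \cdot 2\right) = \left(-3 + W\right) \left(4 - 6 - 2 + 12\right) = \left(-3 + W\right) 8 = -24 + 8 W$)
$\left(-170 + c{\left(17 \right)}\right) \left(19 + 0 \cdot 1 \left(4 + 3 \left(-1\right)\right)\right) = \left(-170 + \left(-24 + 8 \cdot 17\right)\right) \left(19 + 0 \cdot 1 \left(4 + 3 \left(-1\right)\right)\right) = \left(-170 + \left(-24 + 136\right)\right) \left(19 + 0 \left(4 - 3\right)\right) = \left(-170 + 112\right) \left(19 + 0 \cdot 1\right) = - 58 \left(19 + 0\right) = \left(-58\right) 19 = -1102$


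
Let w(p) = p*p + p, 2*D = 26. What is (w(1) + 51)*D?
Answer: 689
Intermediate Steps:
D = 13 (D = (½)*26 = 13)
w(p) = p + p² (w(p) = p² + p = p + p²)
(w(1) + 51)*D = (1*(1 + 1) + 51)*13 = (1*2 + 51)*13 = (2 + 51)*13 = 53*13 = 689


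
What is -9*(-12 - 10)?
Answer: 198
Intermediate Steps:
-9*(-12 - 10) = -9*(-22) = 198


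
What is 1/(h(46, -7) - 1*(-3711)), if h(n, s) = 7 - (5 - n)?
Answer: 1/3759 ≈ 0.00026603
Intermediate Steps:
h(n, s) = 2 + n (h(n, s) = 7 + (-5 + n) = 2 + n)
1/(h(46, -7) - 1*(-3711)) = 1/((2 + 46) - 1*(-3711)) = 1/(48 + 3711) = 1/3759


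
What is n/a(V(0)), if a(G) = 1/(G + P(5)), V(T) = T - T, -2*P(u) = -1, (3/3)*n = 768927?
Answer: 768927/2 ≈ 3.8446e+5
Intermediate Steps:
n = 768927
P(u) = ½ (P(u) = -½*(-1) = ½)
V(T) = 0
a(G) = 1/(½ + G) (a(G) = 1/(G + ½) = 1/(½ + G))
n/a(V(0)) = 768927/((2/(1 + 2*0))) = 768927/((2/(1 + 0))) = 768927/((2/1)) = 768927/((2*1)) = 768927/2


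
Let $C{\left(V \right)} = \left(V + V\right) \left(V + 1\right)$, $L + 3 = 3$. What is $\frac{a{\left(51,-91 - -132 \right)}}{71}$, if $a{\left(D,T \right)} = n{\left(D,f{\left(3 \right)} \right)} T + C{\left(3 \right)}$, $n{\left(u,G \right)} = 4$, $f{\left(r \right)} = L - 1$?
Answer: $\frac{188}{71} \approx 2.6479$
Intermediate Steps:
$L = 0$ ($L = -3 + 3 = 0$)
$f{\left(r \right)} = -1$ ($f{\left(r \right)} = 0 - 1 = -1$)
$C{\left(V \right)} = 2 V \left(1 + V\right)$
$a{\left(D,T \right)} = 24 + 4 T$ ($a{\left(D,T \right)} = 4 T + 2 \cdot 3 \left(1 + 3\right) = 4 T + 2 \cdot 3 \cdot 4 = 4 T + 24 = 24 + 4 T$)
$\frac{a{\left(51,-91 - -132 \right)}}{71} = \frac{24 + 4 \left(-91 - -132\right)}{71} = \left(24 + 4 \left(-91 + 132\right)\right) \frac{1}{71} = \left(24 + 4 \cdot 41\right) \frac{1}{71} = \left(24 + 164\right) \frac{1}{71} = 188 \cdot \frac{1}{71} = \frac{188}{71}$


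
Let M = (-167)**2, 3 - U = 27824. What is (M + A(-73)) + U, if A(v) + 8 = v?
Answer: -13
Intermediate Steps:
U = -27821 (U = 3 - 1*27824 = 3 - 27824 = -27821)
A(v) = -8 + v
M = 27889
(M + A(-73)) + U = (27889 + (-8 - 73)) - 27821 = (27889 - 81) - 27821 = 27808 - 27821 = -13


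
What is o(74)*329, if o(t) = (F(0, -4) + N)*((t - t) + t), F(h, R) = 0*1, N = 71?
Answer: 1728566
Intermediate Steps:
F(h, R) = 0
o(t) = 71*t (o(t) = (0 + 71)*((t - t) + t) = 71*(0 + t) = 71*t)
o(74)*329 = (71*74)*329 = 5254*329 = 1728566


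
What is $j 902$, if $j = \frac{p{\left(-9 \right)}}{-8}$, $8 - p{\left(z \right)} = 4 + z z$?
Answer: $\frac{34727}{4} \approx 8681.8$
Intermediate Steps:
$p{\left(z \right)} = 4 - z^{2}$ ($p{\left(z \right)} = 8 - \left(4 + z z\right) = 8 - \left(4 + z^{2}\right) = 4 - z^{2}$)
$j = \frac{77}{8}$ ($j = \frac{4 - \left(-9\right)^{2}}{-8} = \left(4 - 81\right) \left(- \frac{1}{8}\right) = \left(-77\right) \left(- \frac{1}{8}\right) = \frac{77}{8} \approx 9.625$)
$j 902 = \frac{77}{8} \cdot 902 = \frac{34727}{4}$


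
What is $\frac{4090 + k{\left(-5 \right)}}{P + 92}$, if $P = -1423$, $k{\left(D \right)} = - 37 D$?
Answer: $- \frac{4275}{1331} \approx -3.2119$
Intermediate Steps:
$\frac{4090 + k{\left(-5 \right)}}{P + 92} = \frac{4090 - -185}{-1423 + 92} = \frac{4090 + 185}{-1331} = 4275 \left(- \frac{1}{1331}\right) = - \frac{4275}{1331}$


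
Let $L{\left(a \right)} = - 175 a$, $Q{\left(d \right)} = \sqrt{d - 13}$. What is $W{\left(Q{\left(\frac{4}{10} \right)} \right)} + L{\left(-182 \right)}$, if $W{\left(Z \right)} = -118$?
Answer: $31732$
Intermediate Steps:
$Q{\left(d \right)} = \sqrt{-13 + d}$
$W{\left(Q{\left(\frac{4}{10} \right)} \right)} + L{\left(-182 \right)} = -118 - -31850 = -118 + 31850 = 31732$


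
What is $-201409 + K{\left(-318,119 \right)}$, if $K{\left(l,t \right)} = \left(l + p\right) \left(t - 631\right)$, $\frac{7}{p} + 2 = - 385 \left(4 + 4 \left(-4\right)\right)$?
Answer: $- \frac{89113029}{2309} \approx -38594.0$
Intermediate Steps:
$p = \frac{7}{4618}$ ($p = \frac{7}{-2 - 385 \left(4 + 4 \left(-4\right)\right)} = \frac{7}{-2 - 385 \left(4 - 16\right)} = \frac{7}{-2 - -4620} = \frac{7}{-2 + 4620} = \frac{7}{4618} \approx 0.0015158$)
$K{\left(l,t \right)} = \left(-631 + t\right) \left(\frac{7}{4618} + l\right)$ ($K{\left(l,t \right)} = \left(l + \frac{7}{4618}\right) \left(t - 631\right) = \left(\frac{7}{4618} + l\right) \left(-631 + t\right) = \left(-631 + t\right) \left(\frac{7}{4618} + l\right)$)
$-201409 + K{\left(-318,119 \right)} = -201409 - - \frac{375940352}{2309} = -201409 + \left(- \frac{4417}{4618} + 200658 + \frac{833}{4618} - 37842\right) = -201409 + \frac{375940352}{2309} = - \frac{89113029}{2309}$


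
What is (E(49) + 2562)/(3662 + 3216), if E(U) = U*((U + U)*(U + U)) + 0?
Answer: 236579/3439 ≈ 68.793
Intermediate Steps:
E(U) = 4*U**3 (E(U) = U*((2*U)*(2*U)) + 0 = U*(4*U**2) + 0 = 4*U**3 + 0 = 4*U**3)
(E(49) + 2562)/(3662 + 3216) = (4*49**3 + 2562)/(3662 + 3216) = (4*117649 + 2562)/6878 = (470596 + 2562)*(1/6878) = 473158*(1/6878) = 236579/3439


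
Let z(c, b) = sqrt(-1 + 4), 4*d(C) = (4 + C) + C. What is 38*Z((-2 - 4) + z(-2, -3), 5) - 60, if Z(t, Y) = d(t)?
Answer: -136 + 19*sqrt(3) ≈ -103.09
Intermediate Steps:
d(C) = 1 + C/2 (d(C) = ((4 + C) + C)/4 = (4 + 2*C)/4 = 1 + C/2)
z(c, b) = sqrt(3)
Z(t, Y) = 1 + t/2
38*Z((-2 - 4) + z(-2, -3), 5) - 60 = 38*(1 + ((-2 - 4) + sqrt(3))/2) - 60 = 38*(1 + (-6 + sqrt(3))/2) - 60 = 38*(1 + (-3 + sqrt(3)/2)) - 60 = 38*(-2 + sqrt(3)/2) - 60 = (-76 + 19*sqrt(3)) - 60 = -136 + 19*sqrt(3)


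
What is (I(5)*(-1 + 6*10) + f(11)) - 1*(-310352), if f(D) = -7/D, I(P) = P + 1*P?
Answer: 3420355/11 ≈ 3.1094e+5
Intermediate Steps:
I(P) = 2*P (I(P) = P + P = 2*P)
(I(5)*(-1 + 6*10) + f(11)) - 1*(-310352) = ((2*5)*(-1 + 6*10) - 7/11) - 1*(-310352) = (10*(-1 + 60) - 7*1/11) + 310352 = (10*59 - 7/11) + 310352 = (590 - 7/11) + 310352 = 6483/11 + 310352 = 3420355/11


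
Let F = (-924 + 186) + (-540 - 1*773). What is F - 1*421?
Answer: -2472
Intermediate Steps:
F = -2051 (F = -738 + (-540 - 773) = -738 - 1313 = -2051)
F - 1*421 = -2051 - 1*421 = -2051 - 421 = -2472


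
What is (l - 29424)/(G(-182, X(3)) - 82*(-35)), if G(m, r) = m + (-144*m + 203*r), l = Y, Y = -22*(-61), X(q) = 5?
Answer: -28082/29911 ≈ -0.93885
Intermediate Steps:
Y = 1342
l = 1342
G(m, r) = -143*m + 203*r
(l - 29424)/(G(-182, X(3)) - 82*(-35)) = (1342 - 29424)/((-143*(-182) + 203*5) - 82*(-35)) = -28082/((26026 + 1015) + 2870) = -28082/(27041 + 2870) = -28082/29911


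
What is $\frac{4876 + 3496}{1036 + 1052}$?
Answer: $\frac{2093}{522} \approx 4.0096$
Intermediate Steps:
$\frac{4876 + 3496}{1036 + 1052} = \frac{8372}{2088} = 8372 \cdot \frac{1}{2088} = \frac{2093}{522}$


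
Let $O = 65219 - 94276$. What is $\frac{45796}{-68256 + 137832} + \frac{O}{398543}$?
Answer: $\frac{4057501349}{6932256942} \approx 0.58531$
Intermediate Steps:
$O = -29057$ ($O = 65219 - 94276 = -29057$)
$\frac{45796}{-68256 + 137832} + \frac{O}{398543} = \frac{45796}{-68256 + 137832} - \frac{29057}{398543} = \frac{45796}{69576} - \frac{29057}{398543} = 45796 \cdot \frac{1}{69576} - \frac{29057}{398543} = \frac{11449}{17394} - \frac{29057}{398543} = \frac{4057501349}{6932256942}$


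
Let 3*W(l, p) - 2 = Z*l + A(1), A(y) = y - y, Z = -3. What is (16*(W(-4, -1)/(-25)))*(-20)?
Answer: 896/15 ≈ 59.733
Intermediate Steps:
A(y) = 0
W(l, p) = ⅔ - l (W(l, p) = ⅔ + (-3*l + 0)/3 = ⅔ + (-3*l)/3 = ⅔ - l)
(16*(W(-4, -1)/(-25)))*(-20) = (16*((⅔ - 1*(-4))/(-25)))*(-20) = (16*((⅔ + 4)*(-1/25)))*(-20) = (16*((14/3)*(-1/25)))*(-20) = (16*(-14/75))*(-20) = -224/75*(-20) = 896/15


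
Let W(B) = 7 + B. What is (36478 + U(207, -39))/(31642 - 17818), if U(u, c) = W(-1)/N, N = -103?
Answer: 939307/355968 ≈ 2.6387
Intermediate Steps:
U(u, c) = -6/103 (U(u, c) = (7 - 1)/(-103) = 6*(-1/103) = -6/103)
(36478 + U(207, -39))/(31642 - 17818) = (36478 - 6/103)/(31642 - 17818) = (3757228/103)/13824 = (3757228/103)*(1/13824) = 939307/355968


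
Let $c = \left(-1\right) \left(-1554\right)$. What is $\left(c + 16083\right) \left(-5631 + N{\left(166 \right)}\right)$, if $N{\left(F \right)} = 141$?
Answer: $-96827130$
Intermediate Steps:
$c = 1554$
$\left(c + 16083\right) \left(-5631 + N{\left(166 \right)}\right) = \left(1554 + 16083\right) \left(-5631 + 141\right) = 17637 \left(-5490\right) = -96827130$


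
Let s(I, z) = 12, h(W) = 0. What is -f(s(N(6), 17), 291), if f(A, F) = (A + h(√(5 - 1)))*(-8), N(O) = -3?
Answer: 96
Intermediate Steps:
f(A, F) = -8*A (f(A, F) = (A + 0)*(-8) = A*(-8) = -8*A)
-f(s(N(6), 17), 291) = -(-8)*12 = -1*(-96) = 96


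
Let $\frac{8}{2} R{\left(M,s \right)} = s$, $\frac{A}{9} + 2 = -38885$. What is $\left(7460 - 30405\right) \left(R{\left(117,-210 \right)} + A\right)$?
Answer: $\frac{16063129095}{2} \approx 8.0316 \cdot 10^{9}$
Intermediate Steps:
$A = -349983$ ($A = -18 + 9 \left(-38885\right) = -18 - 349965 = -349983$)
$R{\left(M,s \right)} = \frac{s}{4}$
$\left(7460 - 30405\right) \left(R{\left(117,-210 \right)} + A\right) = \left(7460 - 30405\right) \left(\frac{1}{4} \left(-210\right) - 349983\right) = - 22945 \left(- \frac{105}{2} - 349983\right) = \left(-22945\right) \left(- \frac{700071}{2}\right) = \frac{16063129095}{2}$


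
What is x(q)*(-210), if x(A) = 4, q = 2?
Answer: -840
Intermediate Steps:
x(q)*(-210) = 4*(-210) = -840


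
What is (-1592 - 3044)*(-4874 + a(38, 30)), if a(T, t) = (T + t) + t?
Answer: 22141536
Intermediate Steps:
a(T, t) = T + 2*t
(-1592 - 3044)*(-4874 + a(38, 30)) = (-1592 - 3044)*(-4874 + (38 + 2*30)) = -4636*(-4874 + (38 + 60)) = -4636*(-4874 + 98) = -4636*(-4776) = 22141536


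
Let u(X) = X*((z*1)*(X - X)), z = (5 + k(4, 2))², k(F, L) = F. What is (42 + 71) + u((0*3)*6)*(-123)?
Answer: 113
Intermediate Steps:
z = 81 (z = (5 + 4)² = 9² = 81)
u(X) = 0 (u(X) = X*((81*1)*(X - X)) = X*(81*0) = X*0 = 0)
(42 + 71) + u((0*3)*6)*(-123) = (42 + 71) + 0*(-123) = 113 + 0 = 113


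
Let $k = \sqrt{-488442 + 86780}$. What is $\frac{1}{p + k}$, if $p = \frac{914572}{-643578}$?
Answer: $- \frac{73574802327}{20795785180835849} - \frac{103548160521 i \sqrt{401662}}{41591570361671698} \approx -3.538 \cdot 10^{-6} - 0.0015779 i$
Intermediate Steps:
$p = - \frac{457286}{321789}$ ($p = 914572 \left(- \frac{1}{643578}\right) = - \frac{457286}{321789} \approx -1.4211$)
$k = i \sqrt{401662}$ ($k = \sqrt{-401662} = i \sqrt{401662} \approx 633.77 i$)
$\frac{1}{p + k} = \frac{1}{- \frac{457286}{321789} + i \sqrt{401662}}$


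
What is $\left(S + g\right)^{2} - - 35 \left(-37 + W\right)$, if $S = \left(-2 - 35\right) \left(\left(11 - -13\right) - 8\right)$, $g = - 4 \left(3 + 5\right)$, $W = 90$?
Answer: $391231$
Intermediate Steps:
$g = -32$ ($g = \left(-4\right) 8 = -32$)
$S = -592$ ($S = - 37 \left(\left(11 + 13\right) - 8\right) = - 37 \left(24 - 8\right) = \left(-37\right) 16 = -592$)
$\left(S + g\right)^{2} - - 35 \left(-37 + W\right) = \left(-592 - 32\right)^{2} - - 35 \left(-37 + 90\right) = \left(-624\right)^{2} - \left(-35\right) 53 = 389376 - -1855 = 389376 + 1855 = 391231$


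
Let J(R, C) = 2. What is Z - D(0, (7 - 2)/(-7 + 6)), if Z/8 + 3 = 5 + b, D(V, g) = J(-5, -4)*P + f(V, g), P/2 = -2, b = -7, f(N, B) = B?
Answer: -27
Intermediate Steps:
P = -4 (P = 2*(-2) = -4)
D(V, g) = -8 + g (D(V, g) = 2*(-4) + g = -8 + g)
Z = -40 (Z = -24 + 8*(5 - 7) = -24 + 8*(-2) = -24 - 16 = -40)
Z - D(0, (7 - 2)/(-7 + 6)) = -40 - (-8 + (7 - 2)/(-7 + 6)) = -40 - (-8 + 5/(-1)) = -40 - (-8 + 5*(-1)) = -40 - (-8 - 5) = -40 - 1*(-13) = -40 + 13 = -27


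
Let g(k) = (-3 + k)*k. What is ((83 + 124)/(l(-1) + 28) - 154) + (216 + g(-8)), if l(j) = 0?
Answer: 4407/28 ≈ 157.39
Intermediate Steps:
g(k) = k*(-3 + k)
((83 + 124)/(l(-1) + 28) - 154) + (216 + g(-8)) = ((83 + 124)/(0 + 28) - 154) + (216 - 8*(-3 - 8)) = (207/28 - 154) + (216 - 8*(-11)) = (207*(1/28) - 154) + (216 + 88) = (207/28 - 154) + 304 = -4105/28 + 304 = 4407/28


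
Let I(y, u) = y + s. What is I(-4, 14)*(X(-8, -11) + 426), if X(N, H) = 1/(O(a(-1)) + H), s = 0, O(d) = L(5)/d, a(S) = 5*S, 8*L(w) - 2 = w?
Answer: -761528/447 ≈ -1703.6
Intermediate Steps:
L(w) = ¼ + w/8
O(d) = 7/(8*d) (O(d) = (¼ + (⅛)*5)/d = (¼ + 5/8)/d = 7/(8*d))
I(y, u) = y (I(y, u) = y + 0 = y)
X(N, H) = 1/(-7/40 + H) (X(N, H) = 1/(7/(8*((5*(-1)))) + H) = 1/((7/8)/(-5) + H) = 1/((7/8)*(-⅕) + H) = 1/(-7/40 + H))
I(-4, 14)*(X(-8, -11) + 426) = -4*(40/(-7 + 40*(-11)) + 426) = -4*(40/(-7 - 440) + 426) = -4*(40/(-447) + 426) = -4*(40*(-1/447) + 426) = -4*(-40/447 + 426) = -4*190382/447 = -761528/447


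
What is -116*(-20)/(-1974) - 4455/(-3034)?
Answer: 877645/2994558 ≈ 0.29308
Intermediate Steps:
-116*(-20)/(-1974) - 4455/(-3034) = 2320*(-1/1974) - 4455*(-1/3034) = -1160/987 + 4455/3034 = 877645/2994558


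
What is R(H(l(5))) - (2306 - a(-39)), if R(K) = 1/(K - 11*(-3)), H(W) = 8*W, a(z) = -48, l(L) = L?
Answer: -171841/73 ≈ -2354.0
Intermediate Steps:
R(K) = 1/(33 + K) (R(K) = 1/(K + 33) = 1/(33 + K))
R(H(l(5))) - (2306 - a(-39)) = 1/(33 + 8*5) - (2306 - 1*(-48)) = 1/(33 + 40) - (2306 + 48) = 1/73 - 1*2354 = 1/73 - 2354 = -171841/73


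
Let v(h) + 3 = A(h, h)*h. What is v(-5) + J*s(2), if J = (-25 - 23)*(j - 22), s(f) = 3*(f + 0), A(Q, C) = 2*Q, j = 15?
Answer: 2063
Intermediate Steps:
s(f) = 3*f
J = 336 (J = (-25 - 23)*(15 - 22) = -48*(-7) = 336)
v(h) = -3 + 2*h² (v(h) = -3 + (2*h)*h = -3 + 2*h²)
v(-5) + J*s(2) = (-3 + 2*(-5)²) + 336*(3*2) = (-3 + 2*25) + 336*6 = (-3 + 50) + 2016 = 47 + 2016 = 2063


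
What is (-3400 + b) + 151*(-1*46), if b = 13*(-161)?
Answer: -12439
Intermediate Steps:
b = -2093
(-3400 + b) + 151*(-1*46) = (-3400 - 2093) + 151*(-1*46) = -5493 + 151*(-46) = -5493 - 6946 = -12439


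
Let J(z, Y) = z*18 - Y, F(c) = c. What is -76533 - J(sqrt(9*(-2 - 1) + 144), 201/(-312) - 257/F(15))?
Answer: -119419213/1560 - 54*sqrt(13) ≈ -76746.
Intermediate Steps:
J(z, Y) = -Y + 18*z (J(z, Y) = 18*z - Y = -Y + 18*z)
-76533 - J(sqrt(9*(-2 - 1) + 144), 201/(-312) - 257/F(15)) = -76533 - (-(201/(-312) - 257/15) + 18*sqrt(9*(-2 - 1) + 144)) = -76533 - (-(201*(-1/312) - 257*1/15) + 18*sqrt(9*(-3) + 144)) = -76533 - (-(-67/104 - 257/15) + 18*sqrt(-27 + 144)) = -76533 - (-1*(-27733/1560) + 18*sqrt(117)) = -76533 - (27733/1560 + 18*(3*sqrt(13))) = -76533 - (27733/1560 + 54*sqrt(13)) = -76533 + (-27733/1560 - 54*sqrt(13)) = -119419213/1560 - 54*sqrt(13)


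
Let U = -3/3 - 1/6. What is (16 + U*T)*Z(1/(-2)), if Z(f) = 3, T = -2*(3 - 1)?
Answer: 62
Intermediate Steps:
T = -4 (T = -2*2 = -4)
U = -7/6 (U = -3*⅓ - 1*⅙ = -1 - ⅙ = -7/6 ≈ -1.1667)
(16 + U*T)*Z(1/(-2)) = (16 - 7/6*(-4))*3 = (16 + 14/3)*3 = (62/3)*3 = 62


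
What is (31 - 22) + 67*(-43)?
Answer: -2872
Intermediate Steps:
(31 - 22) + 67*(-43) = 9 - 2881 = -2872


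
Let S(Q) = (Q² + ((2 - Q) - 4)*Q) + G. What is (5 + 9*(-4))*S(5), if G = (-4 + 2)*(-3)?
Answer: 124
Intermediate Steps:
G = 6 (G = -2*(-3) = 6)
S(Q) = 6 + Q² + Q*(-2 - Q) (S(Q) = (Q² + ((2 - Q) - 4)*Q) + 6 = (Q² + (-2 - Q)*Q) + 6 = (Q² + Q*(-2 - Q)) + 6 = 6 + Q² + Q*(-2 - Q))
(5 + 9*(-4))*S(5) = (5 + 9*(-4))*(6 - 2*5) = (5 - 36)*(6 - 10) = -31*(-4) = 124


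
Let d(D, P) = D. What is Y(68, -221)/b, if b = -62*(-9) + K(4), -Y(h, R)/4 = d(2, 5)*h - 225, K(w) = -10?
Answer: 89/137 ≈ 0.64964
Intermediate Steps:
Y(h, R) = 900 - 8*h (Y(h, R) = -4*(2*h - 225) = -4*(-225 + 2*h) = 900 - 8*h)
b = 548 (b = -62*(-9) - 10 = 558 - 10 = 548)
Y(68, -221)/b = (900 - 8*68)/548 = (900 - 544)*(1/548) = 356*(1/548) = 89/137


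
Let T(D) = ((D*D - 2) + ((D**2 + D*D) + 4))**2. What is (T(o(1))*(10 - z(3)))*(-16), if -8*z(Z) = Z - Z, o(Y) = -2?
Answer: -31360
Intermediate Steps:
z(Z) = 0 (z(Z) = -(Z - Z)/8 = -1/8*0 = 0)
T(D) = (2 + 3*D**2)**2 (T(D) = ((D**2 - 2) + ((D**2 + D**2) + 4))**2 = ((-2 + D**2) + (2*D**2 + 4))**2 = ((-2 + D**2) + (4 + 2*D**2))**2 = (2 + 3*D**2)**2)
(T(o(1))*(10 - z(3)))*(-16) = ((2 + 3*(-2)**2)**2*(10 - 1*0))*(-16) = ((2 + 3*4)**2*(10 + 0))*(-16) = ((2 + 12)**2*10)*(-16) = (14**2*10)*(-16) = (196*10)*(-16) = 1960*(-16) = -31360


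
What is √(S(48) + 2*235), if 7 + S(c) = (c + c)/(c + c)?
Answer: 4*√29 ≈ 21.541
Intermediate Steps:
S(c) = -6 (S(c) = -7 + (c + c)/(c + c) = -7 + (2*c)/((2*c)) = -7 + (2*c)*(1/(2*c)) = -7 + 1 = -6)
√(S(48) + 2*235) = √(-6 + 2*235) = √(-6 + 470) = √464 = 4*√29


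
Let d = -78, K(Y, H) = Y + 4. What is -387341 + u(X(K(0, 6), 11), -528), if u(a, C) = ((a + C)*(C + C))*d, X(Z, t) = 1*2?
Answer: -43712909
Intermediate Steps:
K(Y, H) = 4 + Y
X(Z, t) = 2
u(a, C) = -156*C*(C + a) (u(a, C) = ((a + C)*(C + C))*(-78) = ((C + a)*(2*C))*(-78) = (2*C*(C + a))*(-78) = -156*C*(C + a))
-387341 + u(X(K(0, 6), 11), -528) = -387341 - 156*(-528)*(-528 + 2) = -387341 - 156*(-528)*(-526) = -387341 - 43325568 = -43712909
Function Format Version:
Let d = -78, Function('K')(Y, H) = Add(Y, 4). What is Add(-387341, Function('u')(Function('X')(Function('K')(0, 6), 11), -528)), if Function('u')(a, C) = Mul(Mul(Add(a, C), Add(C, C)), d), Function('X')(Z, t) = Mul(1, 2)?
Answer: -43712909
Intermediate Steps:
Function('K')(Y, H) = Add(4, Y)
Function('X')(Z, t) = 2
Function('u')(a, C) = Mul(-156, C, Add(C, a)) (Function('u')(a, C) = Mul(Mul(Add(a, C), Add(C, C)), -78) = Mul(Mul(Add(C, a), Mul(2, C)), -78) = Mul(Mul(2, C, Add(C, a)), -78) = Mul(-156, C, Add(C, a)))
Add(-387341, Function('u')(Function('X')(Function('K')(0, 6), 11), -528)) = Add(-387341, Mul(-156, -528, Add(-528, 2))) = Add(-387341, Mul(-156, -528, -526)) = Add(-387341, -43325568) = -43712909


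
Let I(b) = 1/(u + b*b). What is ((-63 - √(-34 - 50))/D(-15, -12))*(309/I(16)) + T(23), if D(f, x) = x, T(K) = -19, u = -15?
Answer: 1563773/4 + 24823*I*√21/2 ≈ 3.9094e+5 + 56877.0*I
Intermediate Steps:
I(b) = 1/(-15 + b²) (I(b) = 1/(-15 + b*b) = 1/(-15 + b²))
((-63 - √(-34 - 50))/D(-15, -12))*(309/I(16)) + T(23) = ((-63 - √(-34 - 50))/(-12))*(309/(1/(-15 + 16²))) - 19 = ((-63 - √(-84))*(-1/12))*(309/(1/(-15 + 256))) - 19 = ((-63 - 2*I*√21)*(-1/12))*(309/(1/241)) - 19 = (21/4 + I*√21/6)*(309*241) - 19 = (21/4 + I*√21/6)*74469 - 19 = (1563849/4 + 24823*I*√21/2) - 19 = 1563773/4 + 24823*I*√21/2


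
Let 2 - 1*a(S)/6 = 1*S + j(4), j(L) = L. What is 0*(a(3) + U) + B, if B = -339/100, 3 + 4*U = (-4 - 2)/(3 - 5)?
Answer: -339/100 ≈ -3.3900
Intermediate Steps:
a(S) = -12 - 6*S (a(S) = 12 - 6*(1*S + 4) = 12 - 6*(S + 4) = 12 - 6*(4 + S) = 12 + (-24 - 6*S) = -12 - 6*S)
U = 0 (U = -¾ + ((-4 - 2)/(3 - 5))/4 = -¾ + (-6/(-2))/4 = -¾ + (-6*(-½))/4 = -¾ + (¼)*3 = -¾ + ¾ = 0)
B = -339/100 (B = -339*1/100 = -339/100 ≈ -3.3900)
0*(a(3) + U) + B = 0*((-12 - 6*3) + 0) - 339/100 = 0*((-12 - 18) + 0) - 339/100 = 0*(-30 + 0) - 339/100 = 0*(-30) - 339/100 = 0 - 339/100 = -339/100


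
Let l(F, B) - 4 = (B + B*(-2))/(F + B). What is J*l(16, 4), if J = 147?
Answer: 2793/5 ≈ 558.60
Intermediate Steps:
l(F, B) = 4 - B/(B + F) (l(F, B) = 4 + (B + B*(-2))/(F + B) = 4 + (B - 2*B)/(B + F) = 4 + (-B)/(B + F) = 4 - B/(B + F))
J*l(16, 4) = 147*((3*4 + 4*16)/(4 + 16)) = 147*((12 + 64)/20) = 147*((1/20)*76) = 147*(19/5) = 2793/5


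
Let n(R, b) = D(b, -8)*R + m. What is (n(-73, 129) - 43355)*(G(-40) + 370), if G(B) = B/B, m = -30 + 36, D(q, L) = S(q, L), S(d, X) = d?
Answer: -19576186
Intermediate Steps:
D(q, L) = q
m = 6
G(B) = 1
n(R, b) = 6 + R*b (n(R, b) = b*R + 6 = R*b + 6 = 6 + R*b)
(n(-73, 129) - 43355)*(G(-40) + 370) = ((6 - 73*129) - 43355)*(1 + 370) = ((6 - 9417) - 43355)*371 = (-9411 - 43355)*371 = -52766*371 = -19576186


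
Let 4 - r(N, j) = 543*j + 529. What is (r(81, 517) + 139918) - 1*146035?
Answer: -287373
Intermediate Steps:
r(N, j) = -525 - 543*j (r(N, j) = 4 - (543*j + 529) = 4 - (529 + 543*j) = 4 + (-529 - 543*j) = -525 - 543*j)
(r(81, 517) + 139918) - 1*146035 = ((-525 - 543*517) + 139918) - 1*146035 = ((-525 - 280731) + 139918) - 146035 = (-281256 + 139918) - 146035 = -141338 - 146035 = -287373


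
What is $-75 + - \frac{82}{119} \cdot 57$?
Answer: $- \frac{13599}{119} \approx -114.28$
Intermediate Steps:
$-75 + - \frac{82}{119} \cdot 57 = -75 + \left(-82\right) \frac{1}{119} \cdot 57 = -75 - \frac{4674}{119} = - \frac{13599}{119}$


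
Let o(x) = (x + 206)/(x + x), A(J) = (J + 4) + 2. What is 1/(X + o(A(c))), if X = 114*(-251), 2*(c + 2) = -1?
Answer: -14/400177 ≈ -3.4984e-5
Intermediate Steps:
c = -5/2 (c = -2 + (½)*(-1) = -2 - ½ = -5/2 ≈ -2.5000)
A(J) = 6 + J (A(J) = (4 + J) + 2 = 6 + J)
X = -28614
o(x) = (206 + x)/(2*x) (o(x) = (206 + x)/((2*x)) = (206 + x)*(1/(2*x)) = (206 + x)/(2*x))
1/(X + o(A(c))) = 1/(-28614 + (206 + (6 - 5/2))/(2*(6 - 5/2))) = 1/(-28614 + (206 + 7/2)/(2*(7/2))) = 1/(-28614 + (½)*(2/7)*(419/2)) = 1/(-28614 + 419/14) = 1/(-400177/14) = -14/400177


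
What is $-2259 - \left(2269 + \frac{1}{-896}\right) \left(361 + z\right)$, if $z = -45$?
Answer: $- \frac{161114833}{224} \approx -7.1926 \cdot 10^{5}$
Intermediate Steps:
$-2259 - \left(2269 + \frac{1}{-896}\right) \left(361 + z\right) = -2259 - \left(2269 + \frac{1}{-896}\right) \left(361 - 45\right) = -2259 - \left(2269 - \frac{1}{896}\right) 316 = -2259 - \frac{2033023}{896} \cdot 316 = -2259 - \frac{160608817}{224} = - \frac{161114833}{224}$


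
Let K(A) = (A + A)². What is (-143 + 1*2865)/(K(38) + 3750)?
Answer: 1361/4763 ≈ 0.28574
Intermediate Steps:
K(A) = 4*A² (K(A) = (2*A)² = 4*A²)
(-143 + 1*2865)/(K(38) + 3750) = (-143 + 1*2865)/(4*38² + 3750) = (-143 + 2865)/(4*1444 + 3750) = 2722/(5776 + 3750) = 2722/9526 = 2722*(1/9526) = 1361/4763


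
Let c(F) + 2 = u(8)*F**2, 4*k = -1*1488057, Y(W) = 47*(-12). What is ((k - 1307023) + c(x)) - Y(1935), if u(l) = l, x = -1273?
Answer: 45143027/4 ≈ 1.1286e+7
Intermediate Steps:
Y(W) = -564
k = -1488057/4 (k = (-1*1488057)/4 = (1/4)*(-1488057) = -1488057/4 ≈ -3.7201e+5)
c(F) = -2 + 8*F**2
((k - 1307023) + c(x)) - Y(1935) = ((-1488057/4 - 1307023) + (-2 + 8*(-1273)**2)) - 1*(-564) = (-6716149/4 + (-2 + 8*1620529)) + 564 = (-6716149/4 + (-2 + 12964232)) + 564 = (-6716149/4 + 12964230) + 564 = 45140771/4 + 564 = 45143027/4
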